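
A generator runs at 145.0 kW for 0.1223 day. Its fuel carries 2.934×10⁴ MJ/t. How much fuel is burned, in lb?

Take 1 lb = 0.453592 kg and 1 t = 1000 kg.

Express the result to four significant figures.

145.0 kW → 145000 W
0.1223 day → 10566.7 s
E = P × t = 145000 × 10566.7 = 1.53217×10⁹ J
2.934×10⁴ MJ/t → 2.934×10⁷ J/kg
m = E / e_s = 1.53217×10⁹ / 2.934×10⁷ = 52.2212 kg
In lb: 52.2212 / 0.453592 = 115.128 lb

115.1 lb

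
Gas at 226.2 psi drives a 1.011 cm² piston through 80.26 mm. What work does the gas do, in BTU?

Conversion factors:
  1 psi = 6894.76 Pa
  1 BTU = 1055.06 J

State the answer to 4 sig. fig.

226.2 psi → 1.55959×10⁶ Pa
1.011 cm² → 1.011×10⁻⁴ m²
F = P × A = 1.55959×10⁶ × 1.011×10⁻⁴ = 157.675 N
80.26 mm → 0.08026 m
W = F × d = 157.675 × 0.08026 = 12.655 J
In BTU: 12.655 / 1055.06 = 0.0119946 BTU

0.01199 BTU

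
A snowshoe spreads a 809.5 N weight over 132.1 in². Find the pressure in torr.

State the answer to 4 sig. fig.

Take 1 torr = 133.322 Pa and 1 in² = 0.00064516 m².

71.24 torr

132.1 in² × 0.00064516 → 0.0852256 m²
P = F / A = 809.5 N / 0.0852256 m² = 9498.32 Pa
9498.32 Pa ÷ (133.322 Pa/torr) = 71.2435 torr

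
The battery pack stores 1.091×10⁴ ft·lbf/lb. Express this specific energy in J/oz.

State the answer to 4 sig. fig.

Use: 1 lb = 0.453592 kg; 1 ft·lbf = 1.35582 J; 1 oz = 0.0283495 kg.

924.5 J/oz

1.091×10⁴ ft·lbf/lb × 1.35582 J/ft·lbf ÷ 0.453592 kg/lb = 32610.8 J/kg
32610.8 J/kg × 0.0283495 kg/oz = 924.5 J/oz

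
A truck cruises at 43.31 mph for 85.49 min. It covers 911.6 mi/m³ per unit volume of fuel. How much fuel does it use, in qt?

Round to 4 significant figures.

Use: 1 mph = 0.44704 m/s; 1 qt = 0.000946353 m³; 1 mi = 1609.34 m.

71.53 qt

43.31 mph → 19.3613 m/s
85.49 min → 5129.4 s
d = v × t = 19.3613 × 5129.4 = 99311.9 m
911.6 mi/m³ → 1.46707×10⁶ m/m³
V = d / (distance per unit fuel) = 99311.9 / 1.46707×10⁶ = 0.067694 m³
In qt: 0.067694 / 0.000946353 = 71.5314 qt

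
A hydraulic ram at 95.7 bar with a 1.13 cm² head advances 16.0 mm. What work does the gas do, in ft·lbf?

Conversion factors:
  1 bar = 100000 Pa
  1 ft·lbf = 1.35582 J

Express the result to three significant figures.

95.7 bar → 9.57×10⁶ Pa
1.13 cm² → 1.13×10⁻⁴ m²
F = P × A = 9.57×10⁶ × 1.13×10⁻⁴ = 1081.41 N
16.0 mm → 0.016 m
W = F × d = 1081.41 × 0.016 = 17.3026 J
In ft·lbf: 17.3026 / 1.35582 = 12.7617 ft·lbf

12.8 ft·lbf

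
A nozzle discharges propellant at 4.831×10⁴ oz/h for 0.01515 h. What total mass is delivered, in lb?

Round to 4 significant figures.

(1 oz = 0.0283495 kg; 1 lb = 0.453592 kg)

4.831×10⁴ oz/h → 0.380435 kg/s
0.01515 h → 54.54 s
m = ṁ × t = 0.380435 × 54.54 = 20.7489 kg
In lb: 20.7489 / 0.453592 = 45.7435 lb

45.74 lb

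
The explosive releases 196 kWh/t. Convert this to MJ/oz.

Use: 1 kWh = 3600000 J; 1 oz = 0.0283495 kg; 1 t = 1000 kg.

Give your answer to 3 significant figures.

196 kWh/t × 3600000 J/kWh ÷ 1000 kg/t = 705600 J/kg
705600 J/kg ÷ 1000000 J/MJ × 0.0283495 kg/oz = 0.0200034 MJ/oz

0.0200 MJ/oz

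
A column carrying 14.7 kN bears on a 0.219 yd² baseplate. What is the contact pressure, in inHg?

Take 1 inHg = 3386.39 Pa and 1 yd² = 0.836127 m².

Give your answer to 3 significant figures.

23.7 inHg

14.7 kN × 1000 → 14700 N
0.219 yd² × 0.836127 → 0.183112 m²
P = F / A = 14700 N / 0.183112 m² = 80278.7 Pa
80278.7 Pa ÷ (3386.39 Pa/inHg) = 23.7063 inHg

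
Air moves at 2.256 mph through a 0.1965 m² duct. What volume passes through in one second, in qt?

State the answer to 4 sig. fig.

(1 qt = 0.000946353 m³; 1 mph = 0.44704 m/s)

2.256 mph × 0.44704 → 1.00852 m/s
V = v × A × t = 1.00852 m/s × 0.1965 m² × 1 s = 0.198174 m³
0.198174 m³ ÷ (0.000946353 m³/qt) = 209.408 qt

209.4 qt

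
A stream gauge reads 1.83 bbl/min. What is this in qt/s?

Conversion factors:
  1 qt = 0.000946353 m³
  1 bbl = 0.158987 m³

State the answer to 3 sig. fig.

5.12 qt/s

1.83 bbl/min × 0.158987 m³/bbl ÷ 60 s/min = 0.0048491 m³/s
0.0048491 m³/s ÷ 0.000946353 m³/qt = 5.12399 qt/s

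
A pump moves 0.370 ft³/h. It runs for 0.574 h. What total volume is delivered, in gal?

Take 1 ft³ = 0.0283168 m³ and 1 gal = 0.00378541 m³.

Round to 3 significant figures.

0.370 ft³/h → 2.91034×10⁻⁶ m³/s
0.574 h → 2066.4 s
V = Q × t = 2.91034×10⁻⁶ × 2066.4 = 0.00601393 m³
In gal: 0.00601393 / 0.00378541 = 1.58871 gal

1.59 gal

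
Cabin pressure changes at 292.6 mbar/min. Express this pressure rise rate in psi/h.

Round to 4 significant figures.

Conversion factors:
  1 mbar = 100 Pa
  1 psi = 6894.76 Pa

292.6 mbar/min × 100 Pa/mbar ÷ 60 s/min = 487.667 Pa/s
487.667 Pa/s ÷ 6894.76 Pa/psi × 3600 s/h = 254.628 psi/h

254.6 psi/h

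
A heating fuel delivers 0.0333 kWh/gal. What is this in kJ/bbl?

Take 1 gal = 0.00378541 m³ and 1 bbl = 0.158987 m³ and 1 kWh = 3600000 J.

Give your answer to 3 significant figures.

5030 kJ/bbl

0.0333 kWh/gal × 3600000 J/kWh ÷ 0.00378541 m³/gal = 3.1669×10⁷ J/m³
3.1669×10⁷ J/m³ ÷ 1000 J/kJ × 0.158987 m³/bbl = 5034.96 kJ/bbl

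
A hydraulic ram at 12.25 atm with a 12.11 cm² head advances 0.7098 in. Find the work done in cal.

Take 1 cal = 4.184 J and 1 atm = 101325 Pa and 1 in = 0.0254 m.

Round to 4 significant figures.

6.477 cal

12.25 atm → 1.24123×10⁶ Pa
12.11 cm² → 0.001211 m²
F = P × A = 1.24123×10⁶ × 0.001211 = 1503.13 N
0.7098 in → 0.0180289 m
W = F × d = 1503.13 × 0.0180289 = 27.0998 J
In cal: 27.0998 / 4.184 = 6.47701 cal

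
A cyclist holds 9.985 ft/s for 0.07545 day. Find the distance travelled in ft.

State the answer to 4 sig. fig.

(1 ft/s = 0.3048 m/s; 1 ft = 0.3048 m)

9.985 ft/s × 0.3048 = 3.04343 m/s
0.07545 day × 86400 = 6518.88 s
d = v × t = 3.04343 m/s × 6518.88 s = 19839.8 m
19839.8 m ÷ (0.3048 m/ft) = 65091.2 ft

6.509×10⁴ ft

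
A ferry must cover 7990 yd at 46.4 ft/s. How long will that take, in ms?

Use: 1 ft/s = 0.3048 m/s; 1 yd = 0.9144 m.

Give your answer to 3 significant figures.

5.17×10⁵ ms

7990 yd × 0.9144 = 7306.06 m
46.4 ft/s × 0.3048 = 14.1427 m/s
t = d / v = 7306.06 m / 14.1427 m/s = 516.596 s
516.596 s ÷ (0.001 s/ms) = 516596 ms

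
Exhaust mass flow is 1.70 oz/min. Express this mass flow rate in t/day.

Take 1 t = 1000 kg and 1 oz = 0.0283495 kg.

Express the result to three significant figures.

0.0694 t/day

1.70 oz/min × 0.0283495 kg/oz ÷ 60 s/min = 8.03236×10⁻⁴ kg/s
8.03236×10⁻⁴ kg/s ÷ 1000 kg/t × 86400 s/day = 0.0693996 t/day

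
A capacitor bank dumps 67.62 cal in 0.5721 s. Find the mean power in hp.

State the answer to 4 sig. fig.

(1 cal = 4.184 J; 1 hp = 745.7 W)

67.62 cal × 4.184 = 282.922 J
P = E / t = 282.922 J / 0.5721 s = 494.532 W
494.532 W ÷ (745.7 W/hp) = 0.663178 hp

0.6632 hp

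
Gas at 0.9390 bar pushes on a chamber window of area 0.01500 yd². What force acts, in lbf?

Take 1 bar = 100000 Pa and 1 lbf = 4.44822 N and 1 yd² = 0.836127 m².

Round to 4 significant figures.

0.9390 bar × 100000 = 93900 Pa
0.01500 yd² × 0.836127 = 0.0125419 m²
F = P × A = 93900 Pa × 0.0125419 m² = 1177.68 N
1177.68 N ÷ (4.44822 N/lbf) = 264.753 lbf

264.8 lbf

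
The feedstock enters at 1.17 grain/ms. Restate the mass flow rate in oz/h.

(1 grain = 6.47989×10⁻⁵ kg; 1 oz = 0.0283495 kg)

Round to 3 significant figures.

1.17 grain/ms × 6.47989×10⁻⁵ kg/grain ÷ 0.001 s/ms = 0.0758147 kg/s
0.0758147 kg/s ÷ 0.0283495 kg/oz × 3600 s/h = 9627.43 oz/h

9630 oz/h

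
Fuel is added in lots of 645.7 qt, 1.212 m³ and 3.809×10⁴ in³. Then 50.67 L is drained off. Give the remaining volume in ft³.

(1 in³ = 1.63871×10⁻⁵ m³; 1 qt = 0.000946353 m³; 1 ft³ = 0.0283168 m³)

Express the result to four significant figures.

645.7 qt × 0.000946353 = 0.61106 m³
1.212 m³ (already m³)
3.809×10⁴ in³ × 1.63871×10⁻⁵ = 0.624185 m³
50.67 L × 0.001 = 0.05067 m³
Net: 0.61106 + 1.212 + 0.624185 − 0.05067 = 2.39658 m³
In ft³: 2.39658 / 0.0283168 = 84.6346 ft³

84.63 ft³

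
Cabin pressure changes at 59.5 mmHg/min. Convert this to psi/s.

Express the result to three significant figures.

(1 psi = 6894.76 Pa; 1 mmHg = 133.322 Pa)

59.5 mmHg/min × 133.322 Pa/mmHg ÷ 60 s/min = 132.211 Pa/s
132.211 Pa/s ÷ 6894.76 Pa/psi = 0.0191756 psi/s

0.0192 psi/s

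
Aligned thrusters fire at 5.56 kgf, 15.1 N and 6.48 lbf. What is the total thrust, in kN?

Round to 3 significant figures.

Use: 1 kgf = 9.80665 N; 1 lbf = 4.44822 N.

0.0984 kN

5.56 kgf × 9.80665 = 54.525 N
15.1 N (already N)
6.48 lbf × 4.44822 = 28.8245 N
Combined: 54.525 + 15.1 + 28.8245 = 98.4495 N
In kN: 98.4495 / 1000 = 0.0984495 kN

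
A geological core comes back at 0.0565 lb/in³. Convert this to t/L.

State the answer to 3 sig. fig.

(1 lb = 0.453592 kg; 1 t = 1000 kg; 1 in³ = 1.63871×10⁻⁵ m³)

0.0565 lb/in³ × 0.453592 kg/lb ÷ 1.63871×10⁻⁵ m³/in³ = 1563.91 kg/m³
1563.91 kg/m³ ÷ 1000 kg/t × 0.001 m³/L = 0.00156391 t/L

0.00156 t/L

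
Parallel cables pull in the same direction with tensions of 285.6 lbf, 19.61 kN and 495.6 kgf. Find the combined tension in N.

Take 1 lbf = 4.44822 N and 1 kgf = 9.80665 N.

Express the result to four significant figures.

285.6 lbf × 4.44822 → 1270.41 N
19.61 kN × 1000 → 19610 N
495.6 kgf × 9.80665 → 4860.18 N
Sum: 1270.41 + 19610 + 4860.18 = 25740.6 N

2.574×10⁴ N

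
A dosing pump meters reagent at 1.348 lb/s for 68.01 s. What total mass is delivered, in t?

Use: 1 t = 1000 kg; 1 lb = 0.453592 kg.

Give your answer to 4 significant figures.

1.348 lb/s → 0.611442 kg/s
m = ṁ × t = 0.611442 × 68.01 = 41.5842 kg
In t: 41.5842 / 1000 = 0.0415842 t

0.04158 t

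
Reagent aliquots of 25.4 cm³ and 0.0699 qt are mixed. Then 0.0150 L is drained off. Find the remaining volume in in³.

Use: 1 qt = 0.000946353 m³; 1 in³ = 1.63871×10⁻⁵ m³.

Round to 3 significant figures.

4.67 in³

25.4 cm³ × 10⁻⁶ = 2.54×10⁻⁵ m³
0.0699 qt × 0.000946353 = 6.61501×10⁻⁵ m³
0.0150 L × 0.001 = 1.5×10⁻⁵ m³
Net: 2.54×10⁻⁵ + 6.61501×10⁻⁵ − 1.5×10⁻⁵ = 7.65501×10⁻⁵ m³
In in³: 7.65501×10⁻⁵ / 1.63871×10⁻⁵ = 4.67136 in³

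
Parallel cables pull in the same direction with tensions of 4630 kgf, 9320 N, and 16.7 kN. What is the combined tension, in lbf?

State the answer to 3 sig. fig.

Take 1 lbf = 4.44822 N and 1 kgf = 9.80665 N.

4630 kgf × 9.80665 = 45404.8 N
9320 N (already N)
16.7 kN × 1000 = 16700 N
Total: 45404.8 + 9320 + 16700 = 71424.8 N
In lbf: 71424.8 / 4.44822 = 16056.9 lbf

1.61×10⁴ lbf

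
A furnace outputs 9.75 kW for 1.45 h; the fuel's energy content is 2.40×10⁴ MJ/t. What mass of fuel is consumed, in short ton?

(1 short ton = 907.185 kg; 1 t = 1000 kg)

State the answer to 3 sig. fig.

9.75 kW → 9750 W
1.45 h → 5220 s
E = P × t = 9750 × 5220 = 5.0895×10⁷ J
2.40×10⁴ MJ/t → 2.4×10⁷ J/kg
m = E / e_s = 5.0895×10⁷ / 2.4×10⁷ = 2.12062 kg
In short ton: 2.12062 / 907.185 = 0.00233758 short ton

0.00234 short ton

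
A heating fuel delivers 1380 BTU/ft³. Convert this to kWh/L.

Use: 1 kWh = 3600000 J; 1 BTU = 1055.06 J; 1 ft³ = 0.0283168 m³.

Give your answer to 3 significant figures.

0.0143 kWh/L

1380 BTU/ft³ × 1055.06 J/BTU ÷ 0.0283168 m³/ft³ = 5.14176×10⁷ J/m³
5.14176×10⁷ J/m³ ÷ 3600000 J/kWh × 0.001 m³/L = 0.0142827 kWh/L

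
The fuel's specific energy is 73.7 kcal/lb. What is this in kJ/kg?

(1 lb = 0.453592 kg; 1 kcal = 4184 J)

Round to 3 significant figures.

73.7 kcal/lb × 4184 J/kcal ÷ 0.453592 kg/lb = 679820 J/kg
679820 J/kg ÷ 1000 J/kJ = 679.82 kJ/kg

680 kJ/kg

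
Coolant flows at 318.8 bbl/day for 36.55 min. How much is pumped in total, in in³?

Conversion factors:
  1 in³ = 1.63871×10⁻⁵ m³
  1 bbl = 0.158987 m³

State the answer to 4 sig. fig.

318.8 bbl/day → 5.86633×10⁻⁴ m³/s
36.55 min → 2193 s
V = Q × t = 5.86633×10⁻⁴ × 2193 = 1.28649 m³
In in³: 1.28649 / 1.63871×10⁻⁵ = 78506.3 in³

7.851×10⁴ in³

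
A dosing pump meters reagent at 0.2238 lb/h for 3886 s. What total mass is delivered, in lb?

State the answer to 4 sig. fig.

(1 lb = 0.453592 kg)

0.2238 lb/h → 2.81983×10⁻⁵ kg/s
m = ṁ × t = 2.81983×10⁻⁵ × 3886 = 0.109579 kg
In lb: 0.109579 / 0.453592 = 0.241581 lb

0.2416 lb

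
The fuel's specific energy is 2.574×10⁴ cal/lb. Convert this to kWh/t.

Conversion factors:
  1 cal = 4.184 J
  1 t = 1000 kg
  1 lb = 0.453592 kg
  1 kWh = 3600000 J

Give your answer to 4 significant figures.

65.95 kWh/t

2.574×10⁴ cal/lb × 4.184 J/cal ÷ 0.453592 kg/lb = 237430 J/kg
237430 J/kg ÷ 3600000 J/kWh × 1000 kg/t = 65.9528 kWh/t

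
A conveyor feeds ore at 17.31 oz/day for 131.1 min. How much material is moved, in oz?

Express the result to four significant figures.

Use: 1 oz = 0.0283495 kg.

1.576 oz

17.31 oz/day → 5.67974×10⁻⁶ kg/s
131.1 min → 7866 s
m = ṁ × t = 5.67974×10⁻⁶ × 7866 = 0.0446768 kg
In oz: 0.0446768 / 0.0283495 = 1.57593 oz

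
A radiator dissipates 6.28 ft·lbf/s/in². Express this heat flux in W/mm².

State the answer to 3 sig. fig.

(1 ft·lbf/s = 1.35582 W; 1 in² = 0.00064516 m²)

6.28 ft·lbf/s/in² × 1.35582 W/ft·lbf/s ÷ 0.00064516 m²/in² = 13197.6 W/m²
13197.6 W/m² × 10⁻⁶ m²/mm² = 0.0131976 W/mm²

0.0132 W/mm²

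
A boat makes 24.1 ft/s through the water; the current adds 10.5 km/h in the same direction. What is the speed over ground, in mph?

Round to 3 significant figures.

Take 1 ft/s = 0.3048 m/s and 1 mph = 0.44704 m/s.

24.1 ft/s × 0.3048 = 7.34568 m/s
10.5 km/h × (1/3.6) = 2.91667 m/s
Combined: 7.34568 + 2.91667 = 10.2624 m/s
In mph: 10.2624 / 0.44704 = 22.9563 mph

23.0 mph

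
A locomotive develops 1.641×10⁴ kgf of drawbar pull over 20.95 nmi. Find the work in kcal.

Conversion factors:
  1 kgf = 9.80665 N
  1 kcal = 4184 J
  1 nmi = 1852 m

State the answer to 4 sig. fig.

1.492×10⁶ kcal

1.641×10⁴ kgf × 9.80665 → 160927 N
20.95 nmi × 1852 → 38799.4 m
W = F × d = 160927 N × 38799.4 m = 6.24387×10⁹ J
6.24387×10⁹ J ÷ (4184 J/kcal) = 1.49232×10⁶ kcal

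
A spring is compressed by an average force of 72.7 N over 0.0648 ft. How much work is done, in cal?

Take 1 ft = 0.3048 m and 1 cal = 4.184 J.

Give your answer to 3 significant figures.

0.0648 ft × 0.3048 → 0.019751 m
W = F × d = 72.7 N × 0.019751 m = 1.4359 J
1.4359 J ÷ (4.184 J/cal) = 0.343188 cal

0.343 cal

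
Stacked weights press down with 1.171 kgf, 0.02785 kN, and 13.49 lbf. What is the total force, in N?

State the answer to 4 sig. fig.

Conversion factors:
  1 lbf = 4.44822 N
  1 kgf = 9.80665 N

99.34 N

1.171 kgf × 9.80665 = 11.4836 N
0.02785 kN × 1000 = 27.85 N
13.49 lbf × 4.44822 = 60.0065 N
Sum: 11.4836 + 27.85 + 60.0065 = 99.3401 N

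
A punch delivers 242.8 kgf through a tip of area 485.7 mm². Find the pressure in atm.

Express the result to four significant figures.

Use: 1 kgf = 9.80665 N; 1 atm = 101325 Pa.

242.8 kgf × 9.80665 → 2381.05 N
485.7 mm² × 10⁻⁶ → 4.857×10⁻⁴ m²
P = F / A = 2381.05 N / 4.857×10⁻⁴ m² = 4.90231×10⁶ Pa
4.90231×10⁶ Pa ÷ (101325 Pa/atm) = 48.382 atm

48.38 atm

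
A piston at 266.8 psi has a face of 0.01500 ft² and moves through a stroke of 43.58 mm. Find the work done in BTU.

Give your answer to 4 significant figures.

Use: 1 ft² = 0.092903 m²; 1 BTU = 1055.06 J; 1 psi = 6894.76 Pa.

0.1059 BTU

266.8 psi → 1.83952×10⁶ Pa
0.01500 ft² → 0.00139354 m²
F = P × A = 1.83952×10⁶ × 0.00139354 = 2563.44 N
43.58 mm → 0.04358 m
W = F × d = 2563.44 × 0.04358 = 111.715 J
In BTU: 111.715 / 1055.06 = 0.105885 BTU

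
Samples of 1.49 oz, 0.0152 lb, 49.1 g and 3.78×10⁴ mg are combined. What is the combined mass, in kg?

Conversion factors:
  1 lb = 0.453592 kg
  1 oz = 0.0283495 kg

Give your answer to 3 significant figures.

1.49 oz × 0.0283495 = 0.0422408 kg
0.0152 lb × 0.453592 = 0.0068946 kg
49.1 g × 0.001 = 0.0491 kg
3.78×10⁴ mg × 10⁻⁶ = 0.0378 kg
Total: 0.0422408 + 0.0068946 + 0.0491 + 0.0378 = 0.136035 kg

0.136 kg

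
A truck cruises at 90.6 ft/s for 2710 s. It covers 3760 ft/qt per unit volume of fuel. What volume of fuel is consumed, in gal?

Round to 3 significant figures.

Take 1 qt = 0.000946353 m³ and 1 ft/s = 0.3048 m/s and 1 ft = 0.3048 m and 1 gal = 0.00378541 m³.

16.3 gal

90.6 ft/s → 27.6149 m/s
d = v × t = 27.6149 × 2710 = 74836.4 m
3760 ft/qt → 1.21102×10⁶ m/m³
V = d / (distance per unit fuel) = 74836.4 / 1.21102×10⁶ = 0.0617962 m³
In gal: 0.0617962 / 0.00378541 = 16.3248 gal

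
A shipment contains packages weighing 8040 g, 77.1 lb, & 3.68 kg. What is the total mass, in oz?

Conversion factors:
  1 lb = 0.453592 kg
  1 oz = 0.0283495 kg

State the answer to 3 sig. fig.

1650 oz

8040 g × 0.001 = 8.04 kg
77.1 lb × 0.453592 = 34.9719 kg
3.68 kg (already kg)
Sum: 8.04 + 34.9719 + 3.68 = 46.6919 kg
In oz: 46.6919 / 0.0283495 = 1647.01 oz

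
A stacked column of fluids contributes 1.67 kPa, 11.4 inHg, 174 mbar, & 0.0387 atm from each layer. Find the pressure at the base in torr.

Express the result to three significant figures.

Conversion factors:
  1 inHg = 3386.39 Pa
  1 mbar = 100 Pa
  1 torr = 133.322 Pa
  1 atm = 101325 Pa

462 torr

1.67 kPa × 1000 = 1670 Pa
11.4 inHg × 3386.39 = 38604.8 Pa
174 mbar × 100 = 17400 Pa
0.0387 atm × 101325 = 3921.28 Pa
Combined: 1670 + 38604.8 + 17400 + 3921.28 = 61596.1 Pa
In torr: 61596.1 / 133.322 = 462.01 torr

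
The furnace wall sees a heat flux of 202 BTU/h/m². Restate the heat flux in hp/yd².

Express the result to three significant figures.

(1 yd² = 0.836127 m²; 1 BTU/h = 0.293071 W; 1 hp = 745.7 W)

202 BTU/h/m² × 0.293071 W/BTU/h = 59.2003 W/m²
59.2003 W/m² ÷ 745.7 W/hp × 0.836127 m²/yd² = 0.0663792 hp/yd²

0.0664 hp/yd²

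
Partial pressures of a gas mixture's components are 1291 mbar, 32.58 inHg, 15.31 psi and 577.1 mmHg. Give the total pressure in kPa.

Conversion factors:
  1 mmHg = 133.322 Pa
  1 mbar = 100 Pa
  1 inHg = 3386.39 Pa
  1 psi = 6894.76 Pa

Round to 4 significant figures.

421.9 kPa

1291 mbar × 100 = 129100 Pa
32.58 inHg × 3386.39 = 110329 Pa
15.31 psi × 6894.76 = 105559 Pa
577.1 mmHg × 133.322 = 76940.1 Pa
Sum: 129100 + 110329 + 105559 + 76940.1 = 421928 Pa
In kPa: 421928 / 1000 = 421.928 kPa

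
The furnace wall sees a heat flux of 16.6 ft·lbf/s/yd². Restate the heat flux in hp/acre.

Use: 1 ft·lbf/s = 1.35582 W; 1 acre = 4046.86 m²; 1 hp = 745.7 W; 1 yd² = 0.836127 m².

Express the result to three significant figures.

16.6 ft·lbf/s/yd² × 1.35582 W/ft·lbf/s ÷ 0.836127 m²/yd² = 26.9177 W/m²
26.9177 W/m² ÷ 745.7 W/hp × 4046.86 m²/acre = 146.08 hp/acre

146 hp/acre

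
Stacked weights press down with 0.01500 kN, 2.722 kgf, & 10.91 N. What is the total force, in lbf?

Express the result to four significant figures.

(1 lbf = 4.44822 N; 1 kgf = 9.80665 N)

0.01500 kN × 1000 → 15 N
2.722 kgf × 9.80665 → 26.6937 N
10.91 N (already N)
Sum: 15 + 26.6937 + 10.91 = 52.6037 N
In lbf: 52.6037 / 4.44822 = 11.8258 lbf

11.83 lbf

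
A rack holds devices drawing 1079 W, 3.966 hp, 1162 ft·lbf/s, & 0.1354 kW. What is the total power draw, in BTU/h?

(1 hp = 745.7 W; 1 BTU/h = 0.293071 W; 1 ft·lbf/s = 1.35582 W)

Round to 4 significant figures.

1.961×10⁴ BTU/h

1079 W (already W)
3.966 hp × 745.7 = 2957.45 W
1162 ft·lbf/s × 1.35582 = 1575.46 W
0.1354 kW × 1000 = 135.4 W
Total: 1079 + 2957.45 + 1575.46 + 135.4 = 5747.31 W
In BTU/h: 5747.31 / 0.293071 = 19610.6 BTU/h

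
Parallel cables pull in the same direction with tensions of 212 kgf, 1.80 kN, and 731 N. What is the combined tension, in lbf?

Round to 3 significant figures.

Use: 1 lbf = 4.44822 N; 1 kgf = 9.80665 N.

1040 lbf

212 kgf × 9.80665 → 2079.01 N
1.80 kN × 1000 → 1800 N
731 N (already N)
Combined: 2079.01 + 1800 + 731 = 4610.01 N
In lbf: 4610.01 / 4.44822 = 1036.37 lbf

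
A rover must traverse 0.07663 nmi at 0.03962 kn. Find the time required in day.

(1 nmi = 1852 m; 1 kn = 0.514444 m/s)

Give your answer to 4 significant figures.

0.07663 nmi × 1852 = 141.919 m
0.03962 kn × 0.514444 = 0.0203823 m/s
t = d / v = 141.919 m / 0.0203823 m/s = 6962.86 s
6962.86 s ÷ (86400 s/day) = 0.0805887 day

0.08059 day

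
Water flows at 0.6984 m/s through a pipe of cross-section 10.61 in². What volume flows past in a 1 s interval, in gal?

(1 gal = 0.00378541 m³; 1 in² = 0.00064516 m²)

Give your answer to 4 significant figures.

1.263 gal

10.61 in² × 0.00064516 = 0.00684515 m²
V = v × A × t = 0.6984 m/s × 0.00684515 m² × 1 s = 0.00478065 m³
0.00478065 m³ ÷ (0.00378541 m³/gal) = 1.26291 gal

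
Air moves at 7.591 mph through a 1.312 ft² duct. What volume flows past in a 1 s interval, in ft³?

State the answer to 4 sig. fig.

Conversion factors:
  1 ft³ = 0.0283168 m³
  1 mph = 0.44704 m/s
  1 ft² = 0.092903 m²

14.61 ft³

7.591 mph × 0.44704 = 3.39348 m/s
1.312 ft² × 0.092903 = 0.121889 m²
V = v × A × t = 3.39348 m/s × 0.121889 m² × 1 s = 0.413628 m³
0.413628 m³ ÷ (0.0283168 m³/ft³) = 14.6072 ft³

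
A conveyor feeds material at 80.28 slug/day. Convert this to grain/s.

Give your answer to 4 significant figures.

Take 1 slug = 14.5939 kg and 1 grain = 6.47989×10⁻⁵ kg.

209.3 grain/s

80.28 slug/day × 14.5939 kg/slug ÷ 86400 s/day = 0.0135602 kg/s
0.0135602 kg/s ÷ 6.47989×10⁻⁵ kg/grain = 209.266 grain/s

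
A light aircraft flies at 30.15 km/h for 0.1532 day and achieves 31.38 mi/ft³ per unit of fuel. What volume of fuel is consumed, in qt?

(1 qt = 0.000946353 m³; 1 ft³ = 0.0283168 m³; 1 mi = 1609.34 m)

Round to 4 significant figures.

65.68 qt

30.15 km/h → 8.375 m/s
0.1532 day → 13236.5 s
d = v × t = 8.375 × 13236.5 = 110856 m
31.38 mi/ft³ → 1.78343×10⁶ m/m³
V = d / (distance per unit fuel) = 110856 / 1.78343×10⁶ = 0.0621589 m³
In qt: 0.0621589 / 0.000946353 = 65.6826 qt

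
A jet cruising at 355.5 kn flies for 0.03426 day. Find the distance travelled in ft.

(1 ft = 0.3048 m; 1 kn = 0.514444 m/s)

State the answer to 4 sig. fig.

355.5 kn × 0.514444 = 182.885 m/s
0.03426 day × 86400 = 2960.06 s
d = v × t = 182.885 m/s × 2960.06 s = 541351 m
541351 m ÷ (0.3048 m/ft) = 1.77609×10⁶ ft

1.776×10⁶ ft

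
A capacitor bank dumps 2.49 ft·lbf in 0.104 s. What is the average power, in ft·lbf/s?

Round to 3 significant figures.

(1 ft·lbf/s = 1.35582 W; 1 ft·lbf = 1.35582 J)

2.49 ft·lbf × 1.35582 → 3.37599 J
P = E / t = 3.37599 J / 0.104 s = 32.4614 W
32.4614 W ÷ (1.35582 W/ft·lbf/s) = 23.9423 ft·lbf/s

23.9 ft·lbf/s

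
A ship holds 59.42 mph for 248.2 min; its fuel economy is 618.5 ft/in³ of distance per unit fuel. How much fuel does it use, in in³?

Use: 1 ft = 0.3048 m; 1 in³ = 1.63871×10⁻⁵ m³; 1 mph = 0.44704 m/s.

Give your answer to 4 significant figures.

59.42 mph → 26.5631 m/s
248.2 min → 14892 s
d = v × t = 26.5631 × 14892 = 395578 m
618.5 ft/in³ → 1.15041×10⁷ m/m³
V = d / (distance per unit fuel) = 395578 / 1.15041×10⁷ = 0.0343858 m³
In in³: 0.0343858 / 1.63871×10⁻⁵ = 2098.35 in³

2098 in³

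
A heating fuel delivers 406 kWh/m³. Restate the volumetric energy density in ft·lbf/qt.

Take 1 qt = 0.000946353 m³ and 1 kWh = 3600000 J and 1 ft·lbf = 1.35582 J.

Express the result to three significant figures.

1.02×10⁶ ft·lbf/qt

406 kWh/m³ × 3600000 J/kWh = 1.4616×10⁹ J/m³
1.4616×10⁹ J/m³ ÷ 1.35582 J/ft·lbf × 0.000946353 m³/qt = 1.02019×10⁶ ft·lbf/qt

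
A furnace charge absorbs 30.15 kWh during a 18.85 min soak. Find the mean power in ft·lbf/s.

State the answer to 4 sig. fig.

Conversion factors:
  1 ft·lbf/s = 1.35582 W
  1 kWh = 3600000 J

7.078×10⁴ ft·lbf/s

30.15 kWh × 3600000 → 1.0854×10⁸ J
18.85 min × 60 → 1131 s
P = E / t = 1.0854×10⁸ J / 1131 s = 95968.2 W
95968.2 W ÷ (1.35582 W/ft·lbf/s) = 70782.4 ft·lbf/s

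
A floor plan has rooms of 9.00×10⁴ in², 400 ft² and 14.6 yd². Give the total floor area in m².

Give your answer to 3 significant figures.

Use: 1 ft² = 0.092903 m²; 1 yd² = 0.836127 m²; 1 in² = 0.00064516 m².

9.00×10⁴ in² × 0.00064516 → 58.0644 m²
400 ft² × 0.092903 → 37.1612 m²
14.6 yd² × 0.836127 → 12.2075 m²
Sum: 58.0644 + 37.1612 + 12.2075 = 107.433 m²

107 m²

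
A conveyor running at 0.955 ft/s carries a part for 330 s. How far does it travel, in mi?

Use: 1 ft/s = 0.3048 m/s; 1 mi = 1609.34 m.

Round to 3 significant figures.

0.0597 mi

0.955 ft/s × 0.3048 → 0.291084 m/s
d = v × t = 0.291084 m/s × 330 s = 96.0577 m
96.0577 m ÷ (1609.34 m/mi) = 0.0596876 mi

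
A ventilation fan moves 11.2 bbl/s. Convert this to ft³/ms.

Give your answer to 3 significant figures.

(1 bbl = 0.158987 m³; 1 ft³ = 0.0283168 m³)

11.2 bbl/s × 0.158987 m³/bbl = 1.78065 m³/s
1.78065 m³/s ÷ 0.0283168 m³/ft³ × 0.001 s/ms = 0.0628832 ft³/ms

0.0629 ft³/ms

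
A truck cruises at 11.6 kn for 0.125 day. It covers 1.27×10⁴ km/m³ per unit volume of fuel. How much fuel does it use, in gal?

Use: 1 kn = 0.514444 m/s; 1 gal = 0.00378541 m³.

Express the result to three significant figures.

11.6 kn → 5.96755 m/s
0.125 day → 10800 s
d = v × t = 5.96755 × 10800 = 64449.5 m
1.27×10⁴ km/m³ → 1.27×10⁷ m/m³
V = d / (distance per unit fuel) = 64449.5 / 1.27×10⁷ = 0.00507476 m³
In gal: 0.00507476 / 0.00378541 = 1.34061 gal

1.34 gal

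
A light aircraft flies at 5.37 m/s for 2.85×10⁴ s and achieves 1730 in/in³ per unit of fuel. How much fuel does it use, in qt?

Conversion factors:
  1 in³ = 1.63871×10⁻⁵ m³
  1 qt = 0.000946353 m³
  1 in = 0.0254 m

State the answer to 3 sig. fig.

d = v × t = 5.37 × 28500 = 153045 m
1730 in/in³ → 2.6815×10⁶ m/m³
V = d / (distance per unit fuel) = 153045 / 2.6815×10⁶ = 0.0570744 m³
In qt: 0.0570744 / 0.000946353 = 60.3098 qt

60.3 qt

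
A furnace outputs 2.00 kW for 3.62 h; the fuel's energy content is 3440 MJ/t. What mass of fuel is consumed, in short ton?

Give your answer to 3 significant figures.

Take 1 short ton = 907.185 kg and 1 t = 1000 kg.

2.00 kW → 2000 W
3.62 h → 13032 s
E = P × t = 2000 × 13032 = 2.6064×10⁷ J
3440 MJ/t → 3.44×10⁶ J/kg
m = E / e_s = 2.6064×10⁷ / 3.44×10⁶ = 7.57674 kg
In short ton: 7.57674 / 907.185 = 0.00835192 short ton

0.00835 short ton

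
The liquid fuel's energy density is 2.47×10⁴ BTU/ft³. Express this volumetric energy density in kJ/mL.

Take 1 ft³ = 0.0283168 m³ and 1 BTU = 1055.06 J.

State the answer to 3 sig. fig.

0.920 kJ/mL

2.47×10⁴ BTU/ft³ × 1055.06 J/BTU ÷ 0.0283168 m³/ft³ = 9.20301×10⁸ J/m³
9.20301×10⁸ J/m³ ÷ 1000 J/kJ × 10⁻⁶ m³/mL = 0.920301 kJ/mL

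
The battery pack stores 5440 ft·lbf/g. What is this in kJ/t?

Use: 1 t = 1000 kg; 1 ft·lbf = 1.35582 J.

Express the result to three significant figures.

5440 ft·lbf/g × 1.35582 J/ft·lbf ÷ 0.001 kg/g = 7.37566×10⁶ J/kg
7.37566×10⁶ J/kg ÷ 1000 J/kJ × 1000 kg/t = 7.37566×10⁶ kJ/t

7.38×10⁶ kJ/t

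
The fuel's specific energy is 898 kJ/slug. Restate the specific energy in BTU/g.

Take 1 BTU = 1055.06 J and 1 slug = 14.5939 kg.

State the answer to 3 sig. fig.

0.0583 BTU/g

898 kJ/slug × 1000 J/kJ ÷ 14.5939 kg/slug = 61532.6 J/kg
61532.6 J/kg ÷ 1055.06 J/BTU × 0.001 kg/g = 0.0583214 BTU/g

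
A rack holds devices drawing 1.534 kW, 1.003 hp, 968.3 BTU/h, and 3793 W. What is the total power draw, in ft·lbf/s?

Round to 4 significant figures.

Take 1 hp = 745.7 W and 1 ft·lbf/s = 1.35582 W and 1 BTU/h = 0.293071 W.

1.534 kW × 1000 = 1534 W
1.003 hp × 745.7 = 747.937 W
968.3 BTU/h × 0.293071 = 283.781 W
3793 W (already W)
Sum: 1534 + 747.937 + 283.781 + 3793 = 6358.72 W
In ft·lbf/s: 6358.72 / 1.35582 = 4689.94 ft·lbf/s

4690 ft·lbf/s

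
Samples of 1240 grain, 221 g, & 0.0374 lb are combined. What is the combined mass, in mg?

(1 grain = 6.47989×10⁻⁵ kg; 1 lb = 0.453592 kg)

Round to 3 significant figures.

3.18×10⁵ mg

1240 grain × 6.47989×10⁻⁵ → 0.0803506 kg
221 g × 0.001 → 0.221 kg
0.0374 lb × 0.453592 → 0.0169643 kg
Sum: 0.0803506 + 0.221 + 0.0169643 = 0.318315 kg
In mg: 0.318315 / 10⁻⁶ = 318315 mg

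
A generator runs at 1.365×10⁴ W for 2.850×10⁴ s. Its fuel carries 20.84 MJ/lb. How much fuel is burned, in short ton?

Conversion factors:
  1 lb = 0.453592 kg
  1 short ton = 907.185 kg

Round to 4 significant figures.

0.009334 short ton

E = P × t = 13650 × 28500 = 3.89025×10⁸ J
20.84 MJ/lb → 4.59444×10⁷ J/kg
m = E / e_s = 3.89025×10⁸ / 4.59444×10⁷ = 8.4673 kg
In short ton: 8.4673 / 907.185 = 0.0093336 short ton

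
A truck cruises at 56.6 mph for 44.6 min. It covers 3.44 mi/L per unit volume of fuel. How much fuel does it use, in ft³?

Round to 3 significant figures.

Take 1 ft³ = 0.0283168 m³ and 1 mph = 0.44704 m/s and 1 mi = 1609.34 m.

56.6 mph → 25.3025 m/s
44.6 min → 2676 s
d = v × t = 25.3025 × 2676 = 67709.5 m
3.44 mi/L → 5.53613×10⁶ m/m³
V = d / (distance per unit fuel) = 67709.5 / 5.53613×10⁶ = 0.0122305 m³
In ft³: 0.0122305 / 0.0283168 = 0.431917 ft³

0.432 ft³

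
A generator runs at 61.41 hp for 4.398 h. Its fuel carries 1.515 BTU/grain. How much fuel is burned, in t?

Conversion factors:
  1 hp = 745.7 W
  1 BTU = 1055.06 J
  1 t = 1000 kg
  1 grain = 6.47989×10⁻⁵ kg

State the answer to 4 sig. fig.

61.41 hp → 45793.4 W
4.398 h → 15832.8 s
E = P × t = 45793.4 × 15832.8 = 7.25038×10⁸ J
1.515 BTU/grain → 2.46673×10⁷ J/kg
m = E / e_s = 7.25038×10⁸ / 2.46673×10⁷ = 29.3927 kg
In t: 29.3927 / 1000 = 0.0293927 t

0.02939 t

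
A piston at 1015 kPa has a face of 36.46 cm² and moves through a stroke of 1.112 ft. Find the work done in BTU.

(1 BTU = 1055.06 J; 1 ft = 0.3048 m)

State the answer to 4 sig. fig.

1015 kPa → 1.015×10⁶ Pa
36.46 cm² → 0.003646 m²
F = P × A = 1.015×10⁶ × 0.003646 = 3700.69 N
1.112 ft → 0.338938 m
W = F × d = 3700.69 × 0.338938 = 1254.3 J
In BTU: 1254.3 / 1055.06 = 1.18884 BTU

1.189 BTU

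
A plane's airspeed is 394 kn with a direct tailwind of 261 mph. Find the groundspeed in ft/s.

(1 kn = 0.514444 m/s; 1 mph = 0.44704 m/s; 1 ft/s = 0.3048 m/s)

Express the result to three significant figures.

394 kn × 0.514444 = 202.691 m/s
261 mph × 0.44704 = 116.677 m/s
Total: 202.691 + 116.677 = 319.368 m/s
In ft/s: 319.368 / 0.3048 = 1047.8 ft/s

1050 ft/s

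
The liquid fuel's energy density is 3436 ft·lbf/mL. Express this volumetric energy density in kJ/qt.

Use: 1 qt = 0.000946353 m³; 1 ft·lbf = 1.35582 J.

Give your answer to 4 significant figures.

4409 kJ/qt

3436 ft·lbf/mL × 1.35582 J/ft·lbf ÷ 10⁻⁶ m³/mL = 4.6586×10⁹ J/m³
4.6586×10⁹ J/m³ ÷ 1000 J/kJ × 0.000946353 m³/qt = 4408.68 kJ/qt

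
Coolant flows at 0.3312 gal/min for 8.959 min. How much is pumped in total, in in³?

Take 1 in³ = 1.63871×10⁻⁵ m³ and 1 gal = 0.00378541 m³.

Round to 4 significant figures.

685.4 in³

0.3312 gal/min → 2.08955×10⁻⁵ m³/s
8.959 min → 537.54 s
V = Q × t = 2.08955×10⁻⁵ × 537.54 = 0.0112322 m³
In in³: 0.0112322 / 1.63871×10⁻⁵ = 685.429 in³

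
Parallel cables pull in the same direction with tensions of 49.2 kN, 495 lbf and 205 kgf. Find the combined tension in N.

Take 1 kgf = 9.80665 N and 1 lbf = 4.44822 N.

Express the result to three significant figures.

49.2 kN × 1000 → 49200 N
495 lbf × 4.44822 → 2201.87 N
205 kgf × 9.80665 → 2010.36 N
Total: 49200 + 2201.87 + 2010.36 = 53412.2 N

5.34×10⁴ N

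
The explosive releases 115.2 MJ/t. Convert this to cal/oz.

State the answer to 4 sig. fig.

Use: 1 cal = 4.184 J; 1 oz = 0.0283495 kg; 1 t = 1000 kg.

115.2 MJ/t × 1000000 J/MJ ÷ 1000 kg/t = 115200 J/kg
115200 J/kg ÷ 4.184 J/cal × 0.0283495 kg/oz = 780.56 cal/oz

780.6 cal/oz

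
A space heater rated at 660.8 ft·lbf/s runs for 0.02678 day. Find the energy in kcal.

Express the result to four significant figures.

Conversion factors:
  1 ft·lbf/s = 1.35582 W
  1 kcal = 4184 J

660.8 ft·lbf/s × 1.35582 → 895.926 W
0.02678 day × 86400 → 2313.79 s
E = P × t = 895.926 W × 2313.79 s = 2.07298×10⁶ J
2.07298×10⁶ J ÷ (4184 J/kcal) = 495.454 kcal

495.5 kcal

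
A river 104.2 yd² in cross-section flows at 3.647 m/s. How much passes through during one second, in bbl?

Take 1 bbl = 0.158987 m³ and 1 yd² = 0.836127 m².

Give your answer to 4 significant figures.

1999 bbl

104.2 yd² × 0.836127 = 87.1244 m²
V = v × A × t = 3.647 m/s × 87.1244 m² × 1 s = 317.743 m³
317.743 m³ ÷ (0.158987 m³/bbl) = 1998.55 bbl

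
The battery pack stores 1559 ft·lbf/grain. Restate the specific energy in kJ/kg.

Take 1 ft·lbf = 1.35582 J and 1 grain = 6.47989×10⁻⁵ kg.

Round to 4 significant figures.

3.262×10⁴ kJ/kg

1559 ft·lbf/grain × 1.35582 J/ft·lbf ÷ 6.47989×10⁻⁵ kg/grain = 3.26197×10⁷ J/kg
3.26197×10⁷ J/kg ÷ 1000 J/kJ = 32619.7 kJ/kg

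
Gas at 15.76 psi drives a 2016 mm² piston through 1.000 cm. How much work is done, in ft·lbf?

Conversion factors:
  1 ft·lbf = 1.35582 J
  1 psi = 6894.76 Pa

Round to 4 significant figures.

15.76 psi → 108661 Pa
2016 mm² → 0.002016 m²
F = P × A = 108661 × 0.002016 = 219.061 N
1.000 cm → 0.01 m
W = F × d = 219.061 × 0.01 = 2.19061 J
In ft·lbf: 2.19061 / 1.35582 = 1.61571 ft·lbf

1.616 ft·lbf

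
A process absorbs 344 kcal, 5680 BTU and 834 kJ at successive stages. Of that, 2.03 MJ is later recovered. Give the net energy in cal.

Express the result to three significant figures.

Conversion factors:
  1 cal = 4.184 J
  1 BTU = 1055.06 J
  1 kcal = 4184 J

1.49×10⁶ cal

344 kcal × 4184 = 1.4393×10⁶ J
5680 BTU × 1055.06 = 5.99274×10⁶ J
834 kJ × 1000 = 834000 J
2.03 MJ × 1000000 = 2.03×10⁶ J
Sum: 1.4393×10⁶ + 5.99274×10⁶ + 834000 − 2.03×10⁶ = 6.23604×10⁶ J
In cal: 6.23604×10⁶ / 4.184 = 1.49045×10⁶ cal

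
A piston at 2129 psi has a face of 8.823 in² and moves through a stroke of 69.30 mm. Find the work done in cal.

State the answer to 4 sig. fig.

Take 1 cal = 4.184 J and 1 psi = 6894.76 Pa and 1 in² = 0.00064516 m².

1384 cal

2129 psi → 1.46789×10⁷ Pa
8.823 in² → 0.00569225 m²
F = P × A = 1.46789×10⁷ × 0.00569225 = 83556 N
69.30 mm → 0.0693 m
W = F × d = 83556 × 0.0693 = 5790.43 J
In cal: 5790.43 / 4.184 = 1383.95 cal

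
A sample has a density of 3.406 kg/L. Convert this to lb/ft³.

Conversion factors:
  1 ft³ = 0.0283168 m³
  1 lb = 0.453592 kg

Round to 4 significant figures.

3.406 kg/L ÷ 0.001 m³/L = 3406 kg/m³
3406 kg/m³ ÷ 0.453592 kg/lb × 0.0283168 m³/ft³ = 212.629 lb/ft³

212.6 lb/ft³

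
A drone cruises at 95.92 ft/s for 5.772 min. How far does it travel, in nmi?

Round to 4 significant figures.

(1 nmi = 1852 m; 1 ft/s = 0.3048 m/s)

95.92 ft/s × 0.3048 → 29.2364 m/s
5.772 min × 60 → 346.32 s
d = v × t = 29.2364 m/s × 346.32 s = 10125.2 m
10125.2 m ÷ (1852 m/nmi) = 5.46717 nmi

5.467 nmi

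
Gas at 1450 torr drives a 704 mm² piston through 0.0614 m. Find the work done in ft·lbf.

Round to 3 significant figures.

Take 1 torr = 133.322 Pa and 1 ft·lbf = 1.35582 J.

6.16 ft·lbf

1450 torr → 193317 Pa
704 mm² → 7.04×10⁻⁴ m²
F = P × A = 193317 × 7.04×10⁻⁴ = 136.095 N
W = F × d = 136.095 × 0.0614 = 8.35623 J
In ft·lbf: 8.35623 / 1.35582 = 6.16323 ft·lbf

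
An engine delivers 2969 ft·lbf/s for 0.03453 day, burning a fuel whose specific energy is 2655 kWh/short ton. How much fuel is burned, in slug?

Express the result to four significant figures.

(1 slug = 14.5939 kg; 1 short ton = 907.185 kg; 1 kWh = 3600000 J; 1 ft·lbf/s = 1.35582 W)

0.07811 slug

2969 ft·lbf/s → 4025.43 W
0.03453 day → 2983.39 s
E = P × t = 4025.43 × 2983.39 = 1.20094×10⁷ J
2655 kWh/short ton → 1.05359×10⁷ J/kg
m = E / e_s = 1.20094×10⁷ / 1.05359×10⁷ = 1.13986 kg
In slug: 1.13986 / 14.5939 = 0.0781052 slug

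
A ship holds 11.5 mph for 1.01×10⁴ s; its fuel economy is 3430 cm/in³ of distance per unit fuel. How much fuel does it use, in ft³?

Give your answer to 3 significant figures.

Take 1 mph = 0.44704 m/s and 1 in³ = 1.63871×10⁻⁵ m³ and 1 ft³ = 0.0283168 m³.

0.876 ft³

11.5 mph → 5.14096 m/s
d = v × t = 5.14096 × 10100 = 51923.7 m
3430 cm/in³ → 2.09311×10⁶ m/m³
V = d / (distance per unit fuel) = 51923.7 / 2.09311×10⁶ = 0.024807 m³
In ft³: 0.024807 / 0.0283168 = 0.876052 ft³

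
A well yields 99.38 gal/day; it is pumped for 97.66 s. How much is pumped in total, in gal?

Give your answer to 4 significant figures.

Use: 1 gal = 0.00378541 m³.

0.1123 gal

99.38 gal/day → 4.3541×10⁻⁶ m³/s
V = Q × t = 4.3541×10⁻⁶ × 97.66 = 4.25221×10⁻⁴ m³
In gal: 4.25221×10⁻⁴ / 0.00378541 = 0.112332 gal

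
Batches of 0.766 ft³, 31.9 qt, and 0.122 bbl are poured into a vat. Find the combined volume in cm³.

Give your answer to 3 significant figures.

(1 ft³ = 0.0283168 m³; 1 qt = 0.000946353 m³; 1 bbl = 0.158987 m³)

0.766 ft³ × 0.0283168 → 0.0216907 m³
31.9 qt × 0.000946353 → 0.0301887 m³
0.122 bbl × 0.158987 → 0.0193964 m³
Sum: 0.0216907 + 0.0301887 + 0.0193964 = 0.0712758 m³
In cm³: 0.0712758 / 10⁻⁶ = 71275.8 cm³

7.13×10⁴ cm³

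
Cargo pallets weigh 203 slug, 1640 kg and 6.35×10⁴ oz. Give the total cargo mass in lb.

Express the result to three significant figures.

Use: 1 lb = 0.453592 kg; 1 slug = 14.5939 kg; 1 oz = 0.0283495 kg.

1.41×10⁴ lb

203 slug × 14.5939 → 2962.56 kg
1640 kg (already kg)
6.35×10⁴ oz × 0.0283495 → 1800.19 kg
Combined: 2962.56 + 1640 + 1800.19 = 6402.75 kg
In lb: 6402.75 / 0.453592 = 14115.7 lb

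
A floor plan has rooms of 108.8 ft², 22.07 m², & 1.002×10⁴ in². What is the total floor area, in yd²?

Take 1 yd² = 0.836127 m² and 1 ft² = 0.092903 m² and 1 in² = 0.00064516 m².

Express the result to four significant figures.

46.22 yd²

108.8 ft² × 0.092903 = 10.1078 m²
22.07 m² (already m²)
1.002×10⁴ in² × 0.00064516 = 6.4645 m²
Total: 10.1078 + 22.07 + 6.4645 = 38.6423 m²
In yd²: 38.6423 / 0.836127 = 46.2158 yd²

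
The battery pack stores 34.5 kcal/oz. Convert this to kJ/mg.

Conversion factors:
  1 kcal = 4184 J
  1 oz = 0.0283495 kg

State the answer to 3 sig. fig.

0.00509 kJ/mg

34.5 kcal/oz × 4184 J/kcal ÷ 0.0283495 kg/oz = 5.09173×10⁶ J/kg
5.09173×10⁶ J/kg ÷ 1000 J/kJ × 10⁻⁶ kg/mg = 0.00509173 kJ/mg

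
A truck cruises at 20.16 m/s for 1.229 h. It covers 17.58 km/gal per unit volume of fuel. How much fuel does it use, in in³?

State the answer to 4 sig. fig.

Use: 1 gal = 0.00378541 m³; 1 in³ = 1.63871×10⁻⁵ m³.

1172 in³

1.229 h → 4424.4 s
d = v × t = 20.16 × 4424.4 = 89195.9 m
17.58 km/gal → 4.64415×10⁶ m/m³
V = d / (distance per unit fuel) = 89195.9 / 4.64415×10⁶ = 0.0192061 m³
In in³: 0.0192061 / 1.63871×10⁻⁵ = 1172.03 in³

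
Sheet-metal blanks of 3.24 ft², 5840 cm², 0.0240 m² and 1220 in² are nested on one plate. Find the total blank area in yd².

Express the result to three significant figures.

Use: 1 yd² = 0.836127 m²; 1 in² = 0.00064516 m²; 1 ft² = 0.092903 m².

3.24 ft² × 0.092903 = 0.301006 m²
5840 cm² × 0.0001 = 0.584 m²
0.0240 m² (already m²)
1220 in² × 0.00064516 = 0.787095 m²
Combined: 0.301006 + 0.584 + 0.024 + 0.787095 = 1.6961 m²
In yd²: 1.6961 / 0.836127 = 2.02852 yd²

2.03 yd²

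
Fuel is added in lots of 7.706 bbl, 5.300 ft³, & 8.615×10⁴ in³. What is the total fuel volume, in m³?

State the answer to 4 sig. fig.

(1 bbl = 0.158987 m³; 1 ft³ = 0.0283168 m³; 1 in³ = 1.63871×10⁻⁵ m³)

7.706 bbl × 0.158987 = 1.22515 m³
5.300 ft³ × 0.0283168 = 0.150079 m³
8.615×10⁴ in³ × 1.63871×10⁻⁵ = 1.41175 m³
Total: 1.22515 + 0.150079 + 1.41175 = 2.78698 m³

2.787 m³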